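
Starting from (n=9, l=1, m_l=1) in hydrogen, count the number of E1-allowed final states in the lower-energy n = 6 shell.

4

E1 requires Δl = ±1, so l_f ∈ {0, 2}; with 0 ≤ l_f ≤ n_f−1 = 5, the allowed l_f values are {0, 2}.
For l_f = 0: m_f ∈ {m_i−1, m_i, m_i+1} ∩ [−0, 0] = {0} → 1 state.
For l_f = 2: m_f ∈ {m_i−1, m_i, m_i+1} ∩ [−2, 2] = {0, 1, 2} → 3 states.
Total: 4.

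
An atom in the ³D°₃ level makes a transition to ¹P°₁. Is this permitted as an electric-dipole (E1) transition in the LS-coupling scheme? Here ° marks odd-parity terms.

forbidden

Reading off the term symbols: S 1→0, L 2→1, J 3→1, parity odd→odd.
Parity must change: odd → odd — fails.
ΔS = 0: S: 1 → 0 — fails.
ΔL = 0, ±1 (not L=0↔0): L: 2 → 1, ΔL = -1 — ok.
ΔJ = 0, ±1 (not J=0↔0): J: 3 → 1, ΔJ = -2 — fails.
Rule(s) violated: parity, ΔS, ΔJ.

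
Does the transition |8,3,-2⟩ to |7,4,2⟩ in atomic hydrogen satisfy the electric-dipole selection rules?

forbidden

Δl = 4 − 3 = +1; the E1 rule Δl = ±1 is ✓.
Δm_l = 2 − (-2) = +4. E1 requires Δm_l = 0, ±1: ✗.
The transition is electric-dipole forbidden.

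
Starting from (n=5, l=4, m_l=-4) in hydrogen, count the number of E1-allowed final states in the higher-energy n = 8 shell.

4

E1 requires Δl = ±1, so l_f ∈ {3, 5}; with 0 ≤ l_f ≤ n_f−1 = 7, the allowed l_f values are {3, 5}.
For l_f = 3: m_f ∈ {m_i−1, m_i, m_i+1} ∩ [−3, 3] = {-3} → 1 state.
For l_f = 5: m_f ∈ {m_i−1, m_i, m_i+1} ∩ [−5, 5] = {-5, -4, -3} → 3 states.
Total: 4.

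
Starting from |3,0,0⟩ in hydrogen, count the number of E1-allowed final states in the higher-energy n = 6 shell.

3

E1 requires Δl = ±1, so l_f ∈ {-1, 1}; with 0 ≤ l_f ≤ n_f−1 = 5, the allowed l_f values are {1}.
For l_f = 1: m_f ∈ {m_i−1, m_i, m_i+1} ∩ [−1, 1] = {-1, 0, 1} → 3 states.
Total: 3.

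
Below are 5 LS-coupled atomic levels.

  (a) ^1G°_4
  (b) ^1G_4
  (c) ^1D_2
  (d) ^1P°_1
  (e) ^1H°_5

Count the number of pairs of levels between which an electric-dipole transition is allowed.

3

(a)–(b): allowed.
(a)–(c): forbidden (ΔL, ΔJ).
(a)–(d): forbidden (parity, ΔL, ΔJ).
(a)–(e): forbidden (parity).
(b)–(c): forbidden (parity, ΔL, ΔJ).
(b)–(d): forbidden (ΔL, ΔJ).
(b)–(e): allowed.
(c)–(d): allowed.
(c)–(e): forbidden (ΔL, ΔJ).
(d)–(e): forbidden (parity, ΔL, ΔJ).
Allowed pairs: 3 of 10.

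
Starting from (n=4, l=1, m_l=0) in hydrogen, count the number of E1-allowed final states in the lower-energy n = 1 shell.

1

E1 requires Δl = ±1, so l_f ∈ {0, 2}; with 0 ≤ l_f ≤ n_f−1 = 0, the allowed l_f values are {0}.
For l_f = 0: m_f ∈ {m_i−1, m_i, m_i+1} ∩ [−0, 0] = {0} → 1 state.
Total: 1.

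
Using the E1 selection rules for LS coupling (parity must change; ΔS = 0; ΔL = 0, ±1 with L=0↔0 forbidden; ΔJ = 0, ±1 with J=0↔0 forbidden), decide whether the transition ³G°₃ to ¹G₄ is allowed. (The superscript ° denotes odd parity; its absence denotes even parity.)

forbidden

Initial level: S=1, L=4, J=3, parity odd. Final level: S=0, L=4, J=4, parity even.
ΔS = 0: S: 1 → 0 — fails.
Parity must change: odd → even — ok.
ΔJ = 0, ±1 (not J=0↔0): J: 3 → 4, ΔJ = +1 — ok.
ΔL = 0, ±1 (not L=0↔0): L: 4 → 4, ΔL = +0 — ok.
Rule(s) violated: ΔS.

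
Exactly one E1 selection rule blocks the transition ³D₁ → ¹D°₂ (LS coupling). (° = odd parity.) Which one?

Parity must change: even → odd — passes.
ΔS = 0: S: 1 → 0 — fails.
ΔL = 0, ±1 (not L=0↔0): L: 2 → 2, ΔL = +0 — passes.
ΔJ = 0, ±1 (not J=0↔0): J: 1 → 2, ΔJ = +1 — passes.

the ΔS = 0 rule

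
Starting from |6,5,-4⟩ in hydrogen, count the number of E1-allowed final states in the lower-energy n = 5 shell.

E1 requires Δl = ±1, so l_f ∈ {4, 6}; with 0 ≤ l_f ≤ n_f−1 = 4, the allowed l_f values are {4}.
For l_f = 4: m_f ∈ {m_i−1, m_i, m_i+1} ∩ [−4, 4] = {-4, -3} → 2 states.
Total: 2.

2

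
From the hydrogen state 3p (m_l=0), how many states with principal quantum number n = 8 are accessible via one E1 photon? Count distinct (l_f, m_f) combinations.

E1 requires Δl = ±1, so l_f ∈ {0, 2}; with 0 ≤ l_f ≤ n_f−1 = 7, the allowed l_f values are {0, 2}.
For l_f = 0: m_f ∈ {m_i−1, m_i, m_i+1} ∩ [−0, 0] = {0} → 1 state.
For l_f = 2: m_f ∈ {m_i−1, m_i, m_i+1} ∩ [−2, 2] = {-1, 0, 1} → 3 states.
Total: 4.

4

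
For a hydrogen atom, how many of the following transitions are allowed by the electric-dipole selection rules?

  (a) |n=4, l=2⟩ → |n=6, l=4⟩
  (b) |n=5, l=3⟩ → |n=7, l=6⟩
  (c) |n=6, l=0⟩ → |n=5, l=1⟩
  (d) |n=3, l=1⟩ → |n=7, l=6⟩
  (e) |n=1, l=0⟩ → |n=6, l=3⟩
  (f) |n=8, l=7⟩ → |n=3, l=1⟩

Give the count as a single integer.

1

(a) forbidden — Δl = +2 (E1 requires Δl = ±1)
(b) forbidden — Δl = +3 (E1 requires Δl = ±1)
(c) allowed
(d) forbidden — Δl = +5 (E1 requires Δl = ±1)
(e) forbidden — Δl = +3 (E1 requires Δl = ±1)
(f) forbidden — Δl = -6 (E1 requires Δl = ±1)
Total allowed: 1 of 6.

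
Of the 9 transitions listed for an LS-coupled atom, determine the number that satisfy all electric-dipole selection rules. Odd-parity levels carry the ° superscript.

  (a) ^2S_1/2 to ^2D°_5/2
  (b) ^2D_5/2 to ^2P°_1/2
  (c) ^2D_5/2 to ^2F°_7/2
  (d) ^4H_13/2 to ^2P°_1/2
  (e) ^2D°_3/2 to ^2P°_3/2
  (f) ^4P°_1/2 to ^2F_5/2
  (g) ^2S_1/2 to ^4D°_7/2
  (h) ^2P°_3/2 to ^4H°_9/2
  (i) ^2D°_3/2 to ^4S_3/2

1

(a) forbidden (ΔL, ΔJ fail)
(b) forbidden (ΔJ fails)
(c) allowed
(d) forbidden (ΔS, ΔL, ΔJ fail)
(e) forbidden (parity fails)
(f) forbidden (ΔS, ΔL, ΔJ fail)
(g) forbidden (ΔS, ΔL, ΔJ fail)
(h) forbidden (parity, ΔS, ΔL, ΔJ fail)
(i) forbidden (ΔS, ΔL fail)
Total allowed: 1 of 9.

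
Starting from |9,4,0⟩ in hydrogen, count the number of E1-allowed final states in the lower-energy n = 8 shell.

E1 requires Δl = ±1, so l_f ∈ {3, 5}; with 0 ≤ l_f ≤ n_f−1 = 7, the allowed l_f values are {3, 5}.
For l_f = 3: m_f ∈ {m_i−1, m_i, m_i+1} ∩ [−3, 3] = {-1, 0, 1} → 3 states.
For l_f = 5: m_f ∈ {m_i−1, m_i, m_i+1} ∩ [−5, 5] = {-1, 0, 1} → 3 states.
Total: 6.

6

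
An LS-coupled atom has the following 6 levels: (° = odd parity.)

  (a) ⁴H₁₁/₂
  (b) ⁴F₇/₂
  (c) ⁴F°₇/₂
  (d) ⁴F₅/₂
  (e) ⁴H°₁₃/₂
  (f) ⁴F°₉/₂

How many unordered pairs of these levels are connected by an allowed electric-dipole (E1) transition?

4

(a)–(b): forbidden (parity, ΔL, ΔJ).
(a)–(c): forbidden (ΔL, ΔJ).
(a)–(d): forbidden (parity, ΔL, ΔJ).
(a)–(e): allowed.
(a)–(f): forbidden (ΔL).
(b)–(c): allowed.
(b)–(d): forbidden (parity).
(b)–(e): forbidden (ΔL, ΔJ).
(b)–(f): allowed.
(c)–(d): allowed.
(c)–(e): forbidden (parity, ΔL, ΔJ).
(c)–(f): forbidden (parity).
(d)–(e): forbidden (ΔL, ΔJ).
(d)–(f): forbidden (ΔJ).
(e)–(f): forbidden (parity, ΔL, ΔJ).
Allowed pairs: 4 of 15.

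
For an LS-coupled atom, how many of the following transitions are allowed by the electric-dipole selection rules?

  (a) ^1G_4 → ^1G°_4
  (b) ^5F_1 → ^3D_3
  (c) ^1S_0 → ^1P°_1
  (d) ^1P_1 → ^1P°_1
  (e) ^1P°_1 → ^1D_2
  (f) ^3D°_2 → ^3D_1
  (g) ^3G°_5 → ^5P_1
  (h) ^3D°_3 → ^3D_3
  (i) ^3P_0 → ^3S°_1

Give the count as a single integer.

(a) allowed
(b) forbidden (parity, ΔS, ΔJ fail)
(c) allowed
(d) allowed
(e) allowed
(f) allowed
(g) forbidden (ΔS, ΔL, ΔJ fail)
(h) allowed
(i) allowed
Total allowed: 7 of 9.

7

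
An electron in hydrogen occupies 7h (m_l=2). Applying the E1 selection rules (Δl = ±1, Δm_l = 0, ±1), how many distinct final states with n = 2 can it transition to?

0

E1 requires l_f ∈ {4, 6}, but neither lies in [0, 1], so no final state is reachable.
Total: 0.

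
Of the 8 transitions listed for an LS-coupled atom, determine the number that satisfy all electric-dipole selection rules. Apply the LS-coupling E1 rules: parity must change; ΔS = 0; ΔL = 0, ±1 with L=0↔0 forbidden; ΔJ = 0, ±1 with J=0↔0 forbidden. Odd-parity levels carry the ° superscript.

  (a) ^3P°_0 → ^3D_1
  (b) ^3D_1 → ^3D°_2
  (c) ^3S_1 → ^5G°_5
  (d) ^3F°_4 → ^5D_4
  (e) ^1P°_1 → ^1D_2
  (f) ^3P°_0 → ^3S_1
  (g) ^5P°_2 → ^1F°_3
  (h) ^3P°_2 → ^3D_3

5

(a) allowed
(b) allowed
(c) forbidden (ΔS, ΔL, ΔJ fail)
(d) forbidden (ΔS fails)
(e) allowed
(f) allowed
(g) forbidden (parity, ΔS, ΔL fail)
(h) allowed
Total allowed: 5 of 8.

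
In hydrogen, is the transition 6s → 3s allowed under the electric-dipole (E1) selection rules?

forbidden

l: 0 → 0 (Δl = +0). Δl = ±1 ✗.
The transition is electric-dipole forbidden.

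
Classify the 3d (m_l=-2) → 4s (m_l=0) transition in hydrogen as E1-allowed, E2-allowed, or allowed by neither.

E2

Δl = 0 − 2 = -2; l_i + l_f = 2.
Δm_l = +2.
E1 (Δl = ±1, |Δm_l| ≤ 1): not satisfied.
E2 (Δl = 0,±2, l_i+l_f ≥ 2, |Δm_l| ≤ 2): satisfied.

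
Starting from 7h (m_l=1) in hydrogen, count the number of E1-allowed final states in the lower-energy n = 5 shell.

3

E1 requires Δl = ±1, so l_f ∈ {4, 6}; with 0 ≤ l_f ≤ n_f−1 = 4, the allowed l_f values are {4}.
For l_f = 4: m_f ∈ {m_i−1, m_i, m_i+1} ∩ [−4, 4] = {0, 1, 2} → 3 states.
Total: 3.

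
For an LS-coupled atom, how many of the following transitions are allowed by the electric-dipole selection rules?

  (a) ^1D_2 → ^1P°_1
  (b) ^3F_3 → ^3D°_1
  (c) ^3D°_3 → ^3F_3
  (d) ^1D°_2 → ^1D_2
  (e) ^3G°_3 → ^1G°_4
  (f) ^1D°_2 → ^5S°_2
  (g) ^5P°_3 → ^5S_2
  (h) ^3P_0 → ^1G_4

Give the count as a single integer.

(a) allowed
(b) forbidden (ΔJ fails)
(c) allowed
(d) allowed
(e) forbidden (parity, ΔS fail)
(f) forbidden (parity, ΔS, ΔL fail)
(g) allowed
(h) forbidden (parity, ΔS, ΔL, ΔJ fail)
Total allowed: 4 of 8.

4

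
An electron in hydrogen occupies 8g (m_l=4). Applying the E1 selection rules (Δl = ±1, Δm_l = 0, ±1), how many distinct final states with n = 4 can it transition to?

E1 requires Δl = ±1, so l_f ∈ {3, 5}; with 0 ≤ l_f ≤ n_f−1 = 3, the allowed l_f values are {3}.
For l_f = 3: m_f ∈ {m_i−1, m_i, m_i+1} ∩ [−3, 3] = {3} → 1 state.
Total: 1.

1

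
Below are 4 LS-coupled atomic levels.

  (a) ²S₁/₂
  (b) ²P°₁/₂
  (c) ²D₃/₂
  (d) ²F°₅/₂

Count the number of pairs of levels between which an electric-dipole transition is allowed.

3

(a)–(b): allowed.
(a)–(c): forbidden (parity, ΔL).
(a)–(d): forbidden (ΔL, ΔJ).
(b)–(c): allowed.
(b)–(d): forbidden (parity, ΔL, ΔJ).
(c)–(d): allowed.
Allowed pairs: 3 of 6.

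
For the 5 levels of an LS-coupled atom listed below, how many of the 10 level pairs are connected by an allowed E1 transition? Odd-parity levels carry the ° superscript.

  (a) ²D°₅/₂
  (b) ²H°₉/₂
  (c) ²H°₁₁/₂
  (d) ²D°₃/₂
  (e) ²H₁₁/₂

2

(a)–(b): forbidden (parity, ΔL, ΔJ).
(a)–(c): forbidden (parity, ΔL, ΔJ).
(a)–(d): forbidden (parity).
(a)–(e): forbidden (ΔL, ΔJ).
(b)–(c): forbidden (parity).
(b)–(d): forbidden (parity, ΔL, ΔJ).
(b)–(e): allowed.
(c)–(d): forbidden (parity, ΔL, ΔJ).
(c)–(e): allowed.
(d)–(e): forbidden (ΔL, ΔJ).
Allowed pairs: 2 of 10.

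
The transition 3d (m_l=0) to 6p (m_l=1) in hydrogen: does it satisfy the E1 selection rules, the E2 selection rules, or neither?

Δl = 1 − 2 = -1; l_i + l_f = 3.
Δm_l = +1.
E1 (Δl = ±1, |Δm_l| ≤ 1): satisfied.
E2 (Δl = 0,±2, l_i+l_f ≥ 2, |Δm_l| ≤ 2): not satisfied.

E1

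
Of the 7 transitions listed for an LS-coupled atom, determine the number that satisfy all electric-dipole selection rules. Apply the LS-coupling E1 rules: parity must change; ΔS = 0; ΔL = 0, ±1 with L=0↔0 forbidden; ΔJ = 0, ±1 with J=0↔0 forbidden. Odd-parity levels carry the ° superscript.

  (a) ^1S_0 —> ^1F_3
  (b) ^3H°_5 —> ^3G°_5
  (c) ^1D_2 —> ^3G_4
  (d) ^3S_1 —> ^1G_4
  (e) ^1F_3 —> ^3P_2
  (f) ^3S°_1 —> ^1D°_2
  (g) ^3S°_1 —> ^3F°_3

(a) forbidden (parity, ΔL, ΔJ fail)
(b) forbidden (parity fails)
(c) forbidden (parity, ΔS, ΔL, ΔJ fail)
(d) forbidden (parity, ΔS, ΔL, ΔJ fail)
(e) forbidden (parity, ΔS, ΔL fail)
(f) forbidden (parity, ΔS, ΔL fail)
(g) forbidden (parity, ΔL, ΔJ fail)
Total allowed: 0 of 7.

0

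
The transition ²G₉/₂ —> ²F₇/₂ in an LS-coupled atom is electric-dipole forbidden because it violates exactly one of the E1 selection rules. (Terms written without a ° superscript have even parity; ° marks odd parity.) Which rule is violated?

parity

Reading off the term symbols: S 1/2→1/2, L 4→3, J 9/2→7/2, parity even→even.
Parity must change: even → even — ✗.
ΔJ = 0, ±1 (not J=0↔0): J: 9/2 → 7/2, ΔJ = -1 — ✓.
ΔS = 0: S: 1/2 → 1/2 — ✓.
ΔL = 0, ±1 (not L=0↔0): L: 4 → 3, ΔL = -1 — ✓.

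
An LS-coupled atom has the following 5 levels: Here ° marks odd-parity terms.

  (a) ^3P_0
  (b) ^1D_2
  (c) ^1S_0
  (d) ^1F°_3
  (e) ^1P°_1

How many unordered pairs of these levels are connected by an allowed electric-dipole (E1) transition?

3

(a)–(b): forbidden (parity, ΔS, ΔJ).
(a)–(c): forbidden (parity, ΔS, ΔJ).
(a)–(d): forbidden (ΔS, ΔL, ΔJ).
(a)–(e): forbidden (ΔS).
(b)–(c): forbidden (parity, ΔL, ΔJ).
(b)–(d): allowed.
(b)–(e): allowed.
(c)–(d): forbidden (ΔL, ΔJ).
(c)–(e): allowed.
(d)–(e): forbidden (parity, ΔL, ΔJ).
Allowed pairs: 3 of 10.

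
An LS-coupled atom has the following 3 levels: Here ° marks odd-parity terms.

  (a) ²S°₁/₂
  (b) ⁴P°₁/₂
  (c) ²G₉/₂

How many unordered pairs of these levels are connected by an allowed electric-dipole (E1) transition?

(a)–(b): forbidden (parity, ΔS).
(a)–(c): forbidden (ΔL, ΔJ).
(b)–(c): forbidden (ΔS, ΔL, ΔJ).
Allowed pairs: 0 of 3.

0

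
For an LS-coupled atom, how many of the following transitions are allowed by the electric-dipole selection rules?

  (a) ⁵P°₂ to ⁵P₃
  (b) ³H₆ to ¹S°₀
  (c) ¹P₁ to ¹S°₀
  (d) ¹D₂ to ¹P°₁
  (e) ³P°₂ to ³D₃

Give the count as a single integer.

(a) allowed
(b) forbidden (ΔS, ΔL, ΔJ fail)
(c) allowed
(d) allowed
(e) allowed
Total allowed: 4 of 5.

4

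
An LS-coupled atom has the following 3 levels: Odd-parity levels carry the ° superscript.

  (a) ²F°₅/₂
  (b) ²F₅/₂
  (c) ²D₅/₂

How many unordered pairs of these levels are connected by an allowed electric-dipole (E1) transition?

(a)–(b): allowed.
(a)–(c): allowed.
(b)–(c): forbidden (parity).
Allowed pairs: 2 of 3.

2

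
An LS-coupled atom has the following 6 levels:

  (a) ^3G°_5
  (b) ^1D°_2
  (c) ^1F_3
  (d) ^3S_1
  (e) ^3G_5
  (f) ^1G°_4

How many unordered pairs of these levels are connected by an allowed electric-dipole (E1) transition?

(a)–(b): forbidden (parity, ΔS, ΔL, ΔJ).
(a)–(c): forbidden (ΔS, ΔJ).
(a)–(d): forbidden (ΔL, ΔJ).
(a)–(e): allowed.
(a)–(f): forbidden (parity, ΔS).
(b)–(c): allowed.
(b)–(d): forbidden (ΔS, ΔL).
(b)–(e): forbidden (ΔS, ΔL, ΔJ).
(b)–(f): forbidden (parity, ΔL, ΔJ).
(c)–(d): forbidden (parity, ΔS, ΔL, ΔJ).
(c)–(e): forbidden (parity, ΔS, ΔJ).
(c)–(f): allowed.
(d)–(e): forbidden (parity, ΔL, ΔJ).
(d)–(f): forbidden (ΔS, ΔL, ΔJ).
(e)–(f): forbidden (ΔS).
Allowed pairs: 3 of 15.

3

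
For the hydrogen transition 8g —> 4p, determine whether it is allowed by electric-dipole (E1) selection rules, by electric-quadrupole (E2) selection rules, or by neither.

Δl = 1 − 4 = -3; l_i + l_f = 5.
E1 (Δl = ±1): not satisfied.
E2 (Δl = 0,±2, l_i+l_f ≥ 2): not satisfied.

neither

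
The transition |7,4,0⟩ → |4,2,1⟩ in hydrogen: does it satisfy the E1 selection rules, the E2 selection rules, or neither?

E2

Δl = 2 − 4 = -2; l_i + l_f = 6.
Δm_l = +1.
E1 (Δl = ±1, |Δm_l| ≤ 1): not satisfied.
E2 (Δl = 0,±2, l_i+l_f ≥ 2, |Δm_l| ≤ 2): satisfied.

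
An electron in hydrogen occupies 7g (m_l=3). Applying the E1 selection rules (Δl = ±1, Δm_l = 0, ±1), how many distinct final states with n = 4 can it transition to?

E1 requires Δl = ±1, so l_f ∈ {3, 5}; with 0 ≤ l_f ≤ n_f−1 = 3, the allowed l_f values are {3}.
For l_f = 3: m_f ∈ {m_i−1, m_i, m_i+1} ∩ [−3, 3] = {2, 3} → 2 states.
Total: 2.

2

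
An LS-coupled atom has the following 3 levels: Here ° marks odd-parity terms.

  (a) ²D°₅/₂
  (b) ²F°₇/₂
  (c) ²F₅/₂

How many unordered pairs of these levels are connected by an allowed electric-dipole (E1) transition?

(a)–(b): forbidden (parity).
(a)–(c): allowed.
(b)–(c): allowed.
Allowed pairs: 2 of 3.

2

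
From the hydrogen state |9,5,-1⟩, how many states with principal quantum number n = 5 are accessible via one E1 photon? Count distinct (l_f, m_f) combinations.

3

E1 requires Δl = ±1, so l_f ∈ {4, 6}; with 0 ≤ l_f ≤ n_f−1 = 4, the allowed l_f values are {4}.
For l_f = 4: m_f ∈ {m_i−1, m_i, m_i+1} ∩ [−4, 4] = {-2, -1, 0} → 3 states.
Total: 3.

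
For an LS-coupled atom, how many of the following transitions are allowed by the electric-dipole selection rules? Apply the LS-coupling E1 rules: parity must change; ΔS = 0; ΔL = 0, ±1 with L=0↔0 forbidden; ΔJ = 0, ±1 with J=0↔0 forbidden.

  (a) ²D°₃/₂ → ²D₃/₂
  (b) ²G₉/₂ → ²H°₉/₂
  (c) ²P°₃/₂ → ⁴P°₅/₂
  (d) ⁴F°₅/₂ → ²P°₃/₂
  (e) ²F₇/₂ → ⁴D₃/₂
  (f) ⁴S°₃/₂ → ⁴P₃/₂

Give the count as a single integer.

(a) allowed
(b) allowed
(c) forbidden (parity, ΔS fail)
(d) forbidden (parity, ΔS, ΔL fail)
(e) forbidden (parity, ΔS, ΔJ fail)
(f) allowed
Total allowed: 3 of 6.

3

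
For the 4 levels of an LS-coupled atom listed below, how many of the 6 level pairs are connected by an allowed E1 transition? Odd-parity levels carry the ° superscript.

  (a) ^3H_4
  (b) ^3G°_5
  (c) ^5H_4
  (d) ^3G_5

(a)–(b): allowed.
(a)–(c): forbidden (parity, ΔS).
(a)–(d): forbidden (parity).
(b)–(c): forbidden (ΔS).
(b)–(d): allowed.
(c)–(d): forbidden (parity, ΔS).
Allowed pairs: 2 of 6.

2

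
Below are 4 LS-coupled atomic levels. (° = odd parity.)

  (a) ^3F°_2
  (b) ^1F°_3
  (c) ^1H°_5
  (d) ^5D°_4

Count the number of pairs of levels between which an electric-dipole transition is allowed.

0

(a)–(b): forbidden (parity, ΔS).
(a)–(c): forbidden (parity, ΔS, ΔL, ΔJ).
(a)–(d): forbidden (parity, ΔS, ΔJ).
(b)–(c): forbidden (parity, ΔL, ΔJ).
(b)–(d): forbidden (parity, ΔS).
(c)–(d): forbidden (parity, ΔS, ΔL).
Allowed pairs: 0 of 6.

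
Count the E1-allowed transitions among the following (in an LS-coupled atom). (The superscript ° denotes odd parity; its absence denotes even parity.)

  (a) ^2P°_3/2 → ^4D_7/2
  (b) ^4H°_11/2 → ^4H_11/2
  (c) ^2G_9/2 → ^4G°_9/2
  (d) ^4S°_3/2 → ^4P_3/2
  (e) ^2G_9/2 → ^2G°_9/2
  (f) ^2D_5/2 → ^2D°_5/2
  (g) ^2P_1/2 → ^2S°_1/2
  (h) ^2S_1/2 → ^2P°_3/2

(a) forbidden (ΔS, ΔJ fail)
(b) allowed
(c) forbidden (ΔS fails)
(d) allowed
(e) allowed
(f) allowed
(g) allowed
(h) allowed
Total allowed: 6 of 8.

6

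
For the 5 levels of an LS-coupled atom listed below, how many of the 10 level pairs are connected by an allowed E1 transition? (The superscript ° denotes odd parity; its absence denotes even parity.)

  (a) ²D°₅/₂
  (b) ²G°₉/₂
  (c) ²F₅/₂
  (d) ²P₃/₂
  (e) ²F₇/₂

(a)–(b): forbidden (parity, ΔL, ΔJ).
(a)–(c): allowed.
(a)–(d): allowed.
(a)–(e): allowed.
(b)–(c): forbidden (ΔJ).
(b)–(d): forbidden (ΔL, ΔJ).
(b)–(e): allowed.
(c)–(d): forbidden (parity, ΔL).
(c)–(e): forbidden (parity).
(d)–(e): forbidden (parity, ΔL, ΔJ).
Allowed pairs: 4 of 10.

4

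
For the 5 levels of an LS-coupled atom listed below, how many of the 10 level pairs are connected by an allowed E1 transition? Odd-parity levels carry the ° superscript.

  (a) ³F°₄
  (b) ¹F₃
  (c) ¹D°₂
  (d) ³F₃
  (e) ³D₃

(a)–(b): forbidden (ΔS).
(a)–(c): forbidden (parity, ΔS, ΔJ).
(a)–(d): allowed.
(a)–(e): allowed.
(b)–(c): allowed.
(b)–(d): forbidden (parity, ΔS).
(b)–(e): forbidden (parity, ΔS).
(c)–(d): forbidden (ΔS).
(c)–(e): forbidden (ΔS).
(d)–(e): forbidden (parity).
Allowed pairs: 3 of 10.

3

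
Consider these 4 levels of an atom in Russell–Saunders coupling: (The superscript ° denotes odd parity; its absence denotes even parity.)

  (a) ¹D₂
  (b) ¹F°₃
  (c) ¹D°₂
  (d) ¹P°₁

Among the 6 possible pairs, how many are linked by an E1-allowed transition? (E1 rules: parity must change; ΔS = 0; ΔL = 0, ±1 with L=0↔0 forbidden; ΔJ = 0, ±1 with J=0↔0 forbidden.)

3

(a)–(b): allowed.
(a)–(c): allowed.
(a)–(d): allowed.
(b)–(c): forbidden (parity).
(b)–(d): forbidden (parity, ΔL, ΔJ).
(c)–(d): forbidden (parity).
Allowed pairs: 3 of 6.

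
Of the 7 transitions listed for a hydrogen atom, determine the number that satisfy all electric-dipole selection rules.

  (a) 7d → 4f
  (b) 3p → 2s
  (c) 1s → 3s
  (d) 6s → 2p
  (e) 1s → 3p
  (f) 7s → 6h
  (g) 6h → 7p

(a) allowed
(b) allowed
(c) forbidden — Δl = +0 (E1 requires Δl = ±1)
(d) allowed
(e) allowed
(f) forbidden — Δl = +5 (E1 requires Δl = ±1)
(g) forbidden — Δl = -4 (E1 requires Δl = ±1)
Total allowed: 4 of 7.

4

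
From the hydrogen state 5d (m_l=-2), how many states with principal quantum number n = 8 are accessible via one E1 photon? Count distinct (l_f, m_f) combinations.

E1 requires Δl = ±1, so l_f ∈ {1, 3}; with 0 ≤ l_f ≤ n_f−1 = 7, the allowed l_f values are {1, 3}.
For l_f = 1: m_f ∈ {m_i−1, m_i, m_i+1} ∩ [−1, 1] = {-1} → 1 state.
For l_f = 3: m_f ∈ {m_i−1, m_i, m_i+1} ∩ [−3, 3] = {-3, -2, -1} → 3 states.
Total: 4.

4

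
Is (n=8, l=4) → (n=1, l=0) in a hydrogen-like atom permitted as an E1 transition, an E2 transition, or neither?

neither

Δl = 0 − 4 = -4; l_i + l_f = 4.
E1 (Δl = ±1): not satisfied.
E2 (Δl = 0,±2, l_i+l_f ≥ 2): not satisfied.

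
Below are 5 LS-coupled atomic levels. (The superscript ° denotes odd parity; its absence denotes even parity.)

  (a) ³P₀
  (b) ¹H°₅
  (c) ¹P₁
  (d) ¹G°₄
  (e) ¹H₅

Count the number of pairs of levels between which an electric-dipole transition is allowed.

2

(a)–(b): forbidden (ΔS, ΔL, ΔJ).
(a)–(c): forbidden (parity, ΔS).
(a)–(d): forbidden (ΔS, ΔL, ΔJ).
(a)–(e): forbidden (parity, ΔS, ΔL, ΔJ).
(b)–(c): forbidden (ΔL, ΔJ).
(b)–(d): forbidden (parity).
(b)–(e): allowed.
(c)–(d): forbidden (ΔL, ΔJ).
(c)–(e): forbidden (parity, ΔL, ΔJ).
(d)–(e): allowed.
Allowed pairs: 2 of 10.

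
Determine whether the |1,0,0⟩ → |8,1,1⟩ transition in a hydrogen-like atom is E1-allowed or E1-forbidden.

l: 0 → 1 (Δl = +1). Δl = ±1 ✓.
m_l: 0 → 1 (Δm_l = +1). |Δm_l| ≤ 1 ✓.
All E1 selection rules are satisfied.

allowed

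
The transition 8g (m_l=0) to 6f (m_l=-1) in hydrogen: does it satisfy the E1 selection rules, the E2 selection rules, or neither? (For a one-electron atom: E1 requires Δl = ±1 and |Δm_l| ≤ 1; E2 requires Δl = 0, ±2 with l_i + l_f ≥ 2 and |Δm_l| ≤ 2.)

E1

Δl = 3 − 4 = -1; l_i + l_f = 7.
Δm_l = -1.
E1 (Δl = ±1, |Δm_l| ≤ 1): satisfied.
E2 (Δl = 0,±2, l_i+l_f ≥ 2, |Δm_l| ≤ 2): not satisfied.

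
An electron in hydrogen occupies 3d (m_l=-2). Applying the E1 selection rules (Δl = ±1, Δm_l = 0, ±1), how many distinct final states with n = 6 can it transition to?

E1 requires Δl = ±1, so l_f ∈ {1, 3}; with 0 ≤ l_f ≤ n_f−1 = 5, the allowed l_f values are {1, 3}.
For l_f = 1: m_f ∈ {m_i−1, m_i, m_i+1} ∩ [−1, 1] = {-1} → 1 state.
For l_f = 3: m_f ∈ {m_i−1, m_i, m_i+1} ∩ [−3, 3] = {-3, -2, -1} → 3 states.
Total: 4.

4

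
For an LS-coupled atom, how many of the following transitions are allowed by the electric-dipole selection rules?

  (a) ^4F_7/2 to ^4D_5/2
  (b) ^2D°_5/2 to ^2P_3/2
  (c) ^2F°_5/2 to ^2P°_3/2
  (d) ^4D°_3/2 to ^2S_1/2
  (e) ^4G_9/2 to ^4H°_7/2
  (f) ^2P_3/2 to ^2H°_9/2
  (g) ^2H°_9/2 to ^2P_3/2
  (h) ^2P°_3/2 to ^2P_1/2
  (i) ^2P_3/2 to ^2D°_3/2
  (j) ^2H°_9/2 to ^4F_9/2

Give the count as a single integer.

4

(a) forbidden (parity fails)
(b) allowed
(c) forbidden (parity, ΔL fail)
(d) forbidden (ΔS, ΔL fail)
(e) allowed
(f) forbidden (ΔL, ΔJ fail)
(g) forbidden (ΔL, ΔJ fail)
(h) allowed
(i) allowed
(j) forbidden (ΔS, ΔL fail)
Total allowed: 4 of 10.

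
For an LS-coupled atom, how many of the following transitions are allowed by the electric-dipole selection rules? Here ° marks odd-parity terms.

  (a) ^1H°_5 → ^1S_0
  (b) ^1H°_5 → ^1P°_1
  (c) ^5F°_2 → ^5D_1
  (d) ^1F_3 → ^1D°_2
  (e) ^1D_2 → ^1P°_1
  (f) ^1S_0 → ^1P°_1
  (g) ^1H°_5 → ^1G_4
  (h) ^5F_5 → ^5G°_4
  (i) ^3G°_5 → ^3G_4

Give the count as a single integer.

7

(a) forbidden (ΔL, ΔJ fail)
(b) forbidden (parity, ΔL, ΔJ fail)
(c) allowed
(d) allowed
(e) allowed
(f) allowed
(g) allowed
(h) allowed
(i) allowed
Total allowed: 7 of 9.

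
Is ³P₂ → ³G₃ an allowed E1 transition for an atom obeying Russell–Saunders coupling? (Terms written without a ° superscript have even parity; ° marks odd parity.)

ΔL = 0, ±1 (not L=0↔0): L: 1 → 4, ΔL = +3 — ✗.
ΔJ = 0, ±1 (not J=0↔0): J: 2 → 3, ΔJ = +1 — ✓.
Parity must change: even → even — ✗.
ΔS = 0: S: 1 → 1 — ✓.
Rule(s) violated: parity, ΔL.

forbidden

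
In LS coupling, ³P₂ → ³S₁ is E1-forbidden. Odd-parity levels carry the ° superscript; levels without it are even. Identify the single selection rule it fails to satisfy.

Reading off the term symbols: S 1→1, L 1→0, J 2→1, parity even→even.
Parity must change: even → even — violated.
ΔS = 0: S: 1 → 1 — satisfied.
ΔL = 0, ±1 (not L=0↔0): L: 1 → 0, ΔL = -1 — satisfied.
ΔJ = 0, ±1 (not J=0↔0): J: 2 → 1, ΔJ = -1 — satisfied.

parity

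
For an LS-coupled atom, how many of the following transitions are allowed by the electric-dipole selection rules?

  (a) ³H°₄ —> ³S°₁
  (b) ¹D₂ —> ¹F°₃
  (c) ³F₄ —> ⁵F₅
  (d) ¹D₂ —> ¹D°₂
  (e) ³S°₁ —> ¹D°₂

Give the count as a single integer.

2

(a) forbidden (parity, ΔL, ΔJ fail)
(b) allowed
(c) forbidden (parity, ΔS fail)
(d) allowed
(e) forbidden (parity, ΔS, ΔL fail)
Total allowed: 2 of 5.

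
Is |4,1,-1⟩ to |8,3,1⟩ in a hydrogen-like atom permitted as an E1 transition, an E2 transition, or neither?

Δl = 3 − 1 = +2; l_i + l_f = 4.
Δm_l = +2.
E1 (Δl = ±1, |Δm_l| ≤ 1): not satisfied.
E2 (Δl = 0,±2, l_i+l_f ≥ 2, |Δm_l| ≤ 2): satisfied.

E2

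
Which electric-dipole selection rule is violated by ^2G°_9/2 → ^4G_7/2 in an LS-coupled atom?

ΔS = 0: S: 1/2 → 3/2 — fails.
ΔL = 0, ±1 (not L=0↔0): L: 4 → 4, ΔL = +0 — ok.
Parity must change: odd → even — ok.
ΔJ = 0, ±1 (not J=0↔0): J: 9/2 → 7/2, ΔJ = -1 — ok.

the ΔS = 0 rule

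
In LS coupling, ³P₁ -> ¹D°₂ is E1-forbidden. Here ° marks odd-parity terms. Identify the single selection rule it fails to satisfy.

Initial level: S=1, L=1, J=1, parity even. Final level: S=0, L=2, J=2, parity odd.
Parity must change: even → odd — ✓.
ΔS = 0: S: 1 → 0 — ✗.
ΔJ = 0, ±1 (not J=0↔0): J: 1 → 2, ΔJ = +1 — ✓.
ΔL = 0, ±1 (not L=0↔0): L: 1 → 2, ΔL = +1 — ✓.

the ΔS = 0 rule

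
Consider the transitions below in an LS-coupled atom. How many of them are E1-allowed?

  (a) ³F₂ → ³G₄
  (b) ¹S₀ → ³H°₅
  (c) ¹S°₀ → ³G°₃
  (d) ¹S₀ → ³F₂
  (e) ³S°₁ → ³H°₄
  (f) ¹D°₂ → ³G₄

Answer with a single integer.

0

(a) forbidden (parity, ΔJ fail)
(b) forbidden (ΔS, ΔL, ΔJ fail)
(c) forbidden (parity, ΔS, ΔL, ΔJ fail)
(d) forbidden (parity, ΔS, ΔL, ΔJ fail)
(e) forbidden (parity, ΔL, ΔJ fail)
(f) forbidden (ΔS, ΔL, ΔJ fail)
Total allowed: 0 of 6.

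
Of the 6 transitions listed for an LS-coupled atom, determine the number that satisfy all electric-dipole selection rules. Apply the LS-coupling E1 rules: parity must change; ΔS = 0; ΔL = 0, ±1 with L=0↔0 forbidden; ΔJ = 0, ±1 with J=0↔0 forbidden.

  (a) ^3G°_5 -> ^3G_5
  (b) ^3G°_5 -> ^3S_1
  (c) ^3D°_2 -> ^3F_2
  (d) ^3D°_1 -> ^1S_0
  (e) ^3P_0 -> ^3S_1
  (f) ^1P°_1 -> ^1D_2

(a) allowed
(b) forbidden (ΔL, ΔJ fail)
(c) allowed
(d) forbidden (ΔS, ΔL fail)
(e) forbidden (parity fails)
(f) allowed
Total allowed: 3 of 6.

3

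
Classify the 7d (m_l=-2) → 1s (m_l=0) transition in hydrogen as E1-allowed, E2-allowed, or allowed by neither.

E2

Δl = 0 − 2 = -2; l_i + l_f = 2.
Δm_l = +2.
E1 (Δl = ±1, |Δm_l| ≤ 1): not satisfied.
E2 (Δl = 0,±2, l_i+l_f ≥ 2, |Δm_l| ≤ 2): satisfied.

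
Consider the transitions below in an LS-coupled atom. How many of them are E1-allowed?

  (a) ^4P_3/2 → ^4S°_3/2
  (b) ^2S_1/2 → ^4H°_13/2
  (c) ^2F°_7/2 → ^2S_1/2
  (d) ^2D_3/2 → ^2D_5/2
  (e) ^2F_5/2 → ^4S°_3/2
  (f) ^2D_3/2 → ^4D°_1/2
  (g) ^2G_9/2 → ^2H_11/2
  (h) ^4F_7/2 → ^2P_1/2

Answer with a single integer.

(a) allowed
(b) forbidden (ΔS, ΔL, ΔJ fail)
(c) forbidden (ΔL, ΔJ fail)
(d) forbidden (parity fails)
(e) forbidden (ΔS, ΔL fail)
(f) forbidden (ΔS fails)
(g) forbidden (parity fails)
(h) forbidden (parity, ΔS, ΔL, ΔJ fail)
Total allowed: 1 of 8.

1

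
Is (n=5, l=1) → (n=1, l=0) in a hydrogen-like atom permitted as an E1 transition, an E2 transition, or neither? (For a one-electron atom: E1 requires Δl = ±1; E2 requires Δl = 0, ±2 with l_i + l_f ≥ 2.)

E1

Δl = 0 − 1 = -1; l_i + l_f = 1.
E1 (Δl = ±1): satisfied.
E2 (Δl = 0,±2, l_i+l_f ≥ 2): not satisfied.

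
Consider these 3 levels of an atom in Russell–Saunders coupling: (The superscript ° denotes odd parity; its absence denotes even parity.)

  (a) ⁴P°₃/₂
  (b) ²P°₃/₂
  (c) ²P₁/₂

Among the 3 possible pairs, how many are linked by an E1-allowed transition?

(a)–(b): forbidden (parity, ΔS).
(a)–(c): forbidden (ΔS).
(b)–(c): allowed.
Allowed pairs: 1 of 3.

1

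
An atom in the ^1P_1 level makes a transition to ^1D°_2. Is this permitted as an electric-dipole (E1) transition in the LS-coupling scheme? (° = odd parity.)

allowed

Initial level: S=0, L=1, J=1, parity even. Final level: S=0, L=2, J=2, parity odd.
Parity must change: even → odd — ✓.
ΔS = 0: S: 0 → 0 — ✓.
ΔL = 0, ±1 (not L=0↔0): L: 1 → 2, ΔL = +1 — ✓.
ΔJ = 0, ±1 (not J=0↔0): J: 1 → 2, ΔJ = +1 — ✓.
All four E1 rules are satisfied.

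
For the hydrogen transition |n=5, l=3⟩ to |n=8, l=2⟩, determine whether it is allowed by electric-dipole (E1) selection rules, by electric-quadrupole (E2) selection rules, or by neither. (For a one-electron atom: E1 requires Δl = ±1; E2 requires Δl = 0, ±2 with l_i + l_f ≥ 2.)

Δl = 2 − 3 = -1; l_i + l_f = 5.
E1 (Δl = ±1): satisfied.
E2 (Δl = 0,±2, l_i+l_f ≥ 2): not satisfied.

E1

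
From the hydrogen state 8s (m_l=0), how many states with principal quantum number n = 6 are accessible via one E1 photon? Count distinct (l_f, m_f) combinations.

E1 requires Δl = ±1, so l_f ∈ {-1, 1}; with 0 ≤ l_f ≤ n_f−1 = 5, the allowed l_f values are {1}.
For l_f = 1: m_f ∈ {m_i−1, m_i, m_i+1} ∩ [−1, 1] = {-1, 0, 1} → 3 states.
Total: 3.

3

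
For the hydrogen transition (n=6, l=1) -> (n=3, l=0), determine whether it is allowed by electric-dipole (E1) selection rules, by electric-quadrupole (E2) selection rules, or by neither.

E1

Δl = 0 − 1 = -1; l_i + l_f = 1.
E1 (Δl = ±1): satisfied.
E2 (Δl = 0,±2, l_i+l_f ≥ 2): not satisfied.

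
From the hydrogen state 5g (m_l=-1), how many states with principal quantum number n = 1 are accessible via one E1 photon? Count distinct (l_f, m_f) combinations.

0

E1 requires l_f ∈ {3, 5}, but neither lies in [0, 0], so no final state is reachable.
Total: 0.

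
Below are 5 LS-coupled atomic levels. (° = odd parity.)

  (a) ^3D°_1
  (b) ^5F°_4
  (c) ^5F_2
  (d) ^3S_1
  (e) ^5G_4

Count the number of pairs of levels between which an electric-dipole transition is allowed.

(a)–(b): forbidden (parity, ΔS, ΔJ).
(a)–(c): forbidden (ΔS).
(a)–(d): forbidden (ΔL).
(a)–(e): forbidden (ΔS, ΔL, ΔJ).
(b)–(c): forbidden (ΔJ).
(b)–(d): forbidden (ΔS, ΔL, ΔJ).
(b)–(e): allowed.
(c)–(d): forbidden (parity, ΔS, ΔL).
(c)–(e): forbidden (parity, ΔJ).
(d)–(e): forbidden (parity, ΔS, ΔL, ΔJ).
Allowed pairs: 1 of 10.

1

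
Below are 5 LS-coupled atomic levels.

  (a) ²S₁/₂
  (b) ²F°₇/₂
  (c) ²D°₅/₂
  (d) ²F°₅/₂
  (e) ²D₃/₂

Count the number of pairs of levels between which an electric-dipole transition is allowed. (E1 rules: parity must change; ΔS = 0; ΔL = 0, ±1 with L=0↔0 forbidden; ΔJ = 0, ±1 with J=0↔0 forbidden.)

(a)–(b): forbidden (ΔL, ΔJ).
(a)–(c): forbidden (ΔL, ΔJ).
(a)–(d): forbidden (ΔL, ΔJ).
(a)–(e): forbidden (parity, ΔL).
(b)–(c): forbidden (parity).
(b)–(d): forbidden (parity).
(b)–(e): forbidden (ΔJ).
(c)–(d): forbidden (parity).
(c)–(e): allowed.
(d)–(e): allowed.
Allowed pairs: 2 of 10.

2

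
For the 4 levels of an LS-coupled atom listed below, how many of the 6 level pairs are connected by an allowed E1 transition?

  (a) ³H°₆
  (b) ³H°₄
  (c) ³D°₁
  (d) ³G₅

(a)–(b): forbidden (parity, ΔJ).
(a)–(c): forbidden (parity, ΔL, ΔJ).
(a)–(d): allowed.
(b)–(c): forbidden (parity, ΔL, ΔJ).
(b)–(d): allowed.
(c)–(d): forbidden (ΔL, ΔJ).
Allowed pairs: 2 of 6.

2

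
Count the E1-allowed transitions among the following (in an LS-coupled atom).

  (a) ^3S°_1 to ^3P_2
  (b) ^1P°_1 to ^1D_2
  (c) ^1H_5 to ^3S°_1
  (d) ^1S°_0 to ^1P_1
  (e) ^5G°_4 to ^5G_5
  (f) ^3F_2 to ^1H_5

4

(a) allowed
(b) allowed
(c) forbidden (ΔS, ΔL, ΔJ fail)
(d) allowed
(e) allowed
(f) forbidden (parity, ΔS, ΔL, ΔJ fail)
Total allowed: 4 of 6.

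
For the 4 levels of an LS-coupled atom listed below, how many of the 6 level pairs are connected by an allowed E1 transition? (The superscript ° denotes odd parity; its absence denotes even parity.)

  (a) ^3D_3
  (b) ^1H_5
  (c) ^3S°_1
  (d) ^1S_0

(a)–(b): forbidden (parity, ΔS, ΔL, ΔJ).
(a)–(c): forbidden (ΔL, ΔJ).
(a)–(d): forbidden (parity, ΔS, ΔL, ΔJ).
(b)–(c): forbidden (ΔS, ΔL, ΔJ).
(b)–(d): forbidden (parity, ΔL, ΔJ).
(c)–(d): forbidden (ΔS, ΔL).
Allowed pairs: 0 of 6.

0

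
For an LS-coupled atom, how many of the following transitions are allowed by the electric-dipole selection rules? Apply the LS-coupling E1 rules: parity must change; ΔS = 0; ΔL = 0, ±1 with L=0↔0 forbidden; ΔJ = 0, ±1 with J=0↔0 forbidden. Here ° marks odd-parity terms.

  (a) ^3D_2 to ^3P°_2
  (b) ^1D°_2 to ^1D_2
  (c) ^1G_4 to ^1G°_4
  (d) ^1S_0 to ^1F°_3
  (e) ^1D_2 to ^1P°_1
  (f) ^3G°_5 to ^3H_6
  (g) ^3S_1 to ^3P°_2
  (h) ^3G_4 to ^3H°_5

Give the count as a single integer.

7

(a) allowed
(b) allowed
(c) allowed
(d) forbidden (ΔL, ΔJ fail)
(e) allowed
(f) allowed
(g) allowed
(h) allowed
Total allowed: 7 of 8.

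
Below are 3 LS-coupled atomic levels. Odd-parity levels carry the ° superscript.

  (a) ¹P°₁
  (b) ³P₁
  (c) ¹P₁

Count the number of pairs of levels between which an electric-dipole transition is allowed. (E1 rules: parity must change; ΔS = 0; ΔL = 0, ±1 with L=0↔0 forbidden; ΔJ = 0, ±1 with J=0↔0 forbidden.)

(a)–(b): forbidden (ΔS).
(a)–(c): allowed.
(b)–(c): forbidden (parity, ΔS).
Allowed pairs: 1 of 3.

1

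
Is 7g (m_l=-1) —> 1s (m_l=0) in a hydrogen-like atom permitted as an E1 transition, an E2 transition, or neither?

neither

Δl = 0 − 4 = -4; l_i + l_f = 4.
Δm_l = +1.
E1 (Δl = ±1, |Δm_l| ≤ 1): not satisfied.
E2 (Δl = 0,±2, l_i+l_f ≥ 2, |Δm_l| ≤ 2): not satisfied.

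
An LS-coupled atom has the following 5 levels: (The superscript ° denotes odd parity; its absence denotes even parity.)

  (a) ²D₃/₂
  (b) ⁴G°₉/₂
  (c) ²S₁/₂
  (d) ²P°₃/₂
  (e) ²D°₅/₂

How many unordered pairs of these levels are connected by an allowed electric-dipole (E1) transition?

3

(a)–(b): forbidden (ΔS, ΔL, ΔJ).
(a)–(c): forbidden (parity, ΔL).
(a)–(d): allowed.
(a)–(e): allowed.
(b)–(c): forbidden (ΔS, ΔL, ΔJ).
(b)–(d): forbidden (parity, ΔS, ΔL, ΔJ).
(b)–(e): forbidden (parity, ΔS, ΔL, ΔJ).
(c)–(d): allowed.
(c)–(e): forbidden (ΔL, ΔJ).
(d)–(e): forbidden (parity).
Allowed pairs: 3 of 10.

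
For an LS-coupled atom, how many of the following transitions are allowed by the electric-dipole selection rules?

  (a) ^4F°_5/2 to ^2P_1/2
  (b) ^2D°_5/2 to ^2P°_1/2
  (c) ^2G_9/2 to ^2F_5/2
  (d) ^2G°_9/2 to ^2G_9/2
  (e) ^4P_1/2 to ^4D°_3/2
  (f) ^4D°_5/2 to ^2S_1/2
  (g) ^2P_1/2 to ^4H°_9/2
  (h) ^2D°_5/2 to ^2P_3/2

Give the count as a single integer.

(a) forbidden (ΔS, ΔL, ΔJ fail)
(b) forbidden (parity, ΔJ fail)
(c) forbidden (parity, ΔJ fail)
(d) allowed
(e) allowed
(f) forbidden (ΔS, ΔL, ΔJ fail)
(g) forbidden (ΔS, ΔL, ΔJ fail)
(h) allowed
Total allowed: 3 of 8.

3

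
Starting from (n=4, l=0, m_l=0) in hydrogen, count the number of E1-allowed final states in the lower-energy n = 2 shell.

E1 requires Δl = ±1, so l_f ∈ {-1, 1}; with 0 ≤ l_f ≤ n_f−1 = 1, the allowed l_f values are {1}.
For l_f = 1: m_f ∈ {m_i−1, m_i, m_i+1} ∩ [−1, 1] = {-1, 0, 1} → 3 states.
Total: 3.

3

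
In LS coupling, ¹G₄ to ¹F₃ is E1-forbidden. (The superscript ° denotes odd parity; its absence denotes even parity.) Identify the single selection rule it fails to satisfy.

Initial level: S=0, L=4, J=4, parity even. Final level: S=0, L=3, J=3, parity even.
Parity must change: even → even — fails.
ΔS = 0: S: 0 → 0 — passes.
ΔL = 0, ±1 (not L=0↔0): L: 4 → 3, ΔL = -1 — passes.
ΔJ = 0, ±1 (not J=0↔0): J: 4 → 3, ΔJ = -1 — passes.

parity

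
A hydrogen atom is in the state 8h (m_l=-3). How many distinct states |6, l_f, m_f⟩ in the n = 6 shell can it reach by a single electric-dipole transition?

3

E1 requires Δl = ±1, so l_f ∈ {4, 6}; with 0 ≤ l_f ≤ n_f−1 = 5, the allowed l_f values are {4}.
For l_f = 4: m_f ∈ {m_i−1, m_i, m_i+1} ∩ [−4, 4] = {-4, -3, -2} → 3 states.
Total: 3.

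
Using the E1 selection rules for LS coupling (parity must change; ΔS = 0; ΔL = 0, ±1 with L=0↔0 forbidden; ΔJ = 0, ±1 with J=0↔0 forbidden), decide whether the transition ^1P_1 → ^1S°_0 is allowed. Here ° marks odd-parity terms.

allowed

Initial level: S=0, L=1, J=1, parity even. Final level: S=0, L=0, J=0, parity odd.
Parity must change: even → odd — ✓.
ΔS = 0: S: 0 → 0 — ✓.
ΔL = 0, ±1 (not L=0↔0): L: 1 → 0, ΔL = -1 — ✓.
ΔJ = 0, ±1 (not J=0↔0): J: 1 → 0, ΔJ = -1 — ✓.
All four E1 rules are satisfied.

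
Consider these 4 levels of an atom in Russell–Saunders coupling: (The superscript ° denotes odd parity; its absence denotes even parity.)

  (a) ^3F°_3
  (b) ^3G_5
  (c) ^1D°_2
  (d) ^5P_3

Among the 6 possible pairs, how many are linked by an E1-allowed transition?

0

(a)–(b): forbidden (ΔJ).
(a)–(c): forbidden (parity, ΔS).
(a)–(d): forbidden (ΔS, ΔL).
(b)–(c): forbidden (ΔS, ΔL, ΔJ).
(b)–(d): forbidden (parity, ΔS, ΔL, ΔJ).
(c)–(d): forbidden (ΔS).
Allowed pairs: 0 of 6.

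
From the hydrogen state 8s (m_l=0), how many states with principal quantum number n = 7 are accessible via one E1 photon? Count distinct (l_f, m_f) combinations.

E1 requires Δl = ±1, so l_f ∈ {-1, 1}; with 0 ≤ l_f ≤ n_f−1 = 6, the allowed l_f values are {1}.
For l_f = 1: m_f ∈ {m_i−1, m_i, m_i+1} ∩ [−1, 1] = {-1, 0, 1} → 3 states.
Total: 3.

3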